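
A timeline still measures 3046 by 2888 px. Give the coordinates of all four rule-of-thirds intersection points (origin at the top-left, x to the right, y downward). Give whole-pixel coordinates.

(1015, 963), (2031, 963), (1015, 1925), (2031, 1925)

One third of 3046 is 1015.33; one third of 2888 is 962.67.
Vertical third lines at x = 1015 and x = 2031; horizontal third lines at y = 963 and y = 1925.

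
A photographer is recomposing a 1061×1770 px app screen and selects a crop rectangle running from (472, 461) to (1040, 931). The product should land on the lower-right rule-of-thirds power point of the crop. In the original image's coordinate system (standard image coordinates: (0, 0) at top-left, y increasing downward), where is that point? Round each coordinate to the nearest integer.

x = 851 px, y = 774 px

Crop width = 1040 − 472 = 568 px; one third is 189.33 px.
Crop height = 931 − 461 = 470 px; one third is 156.67 px.
The lower-right point is two-thirds across and two-thirds down within the crop:
x = 472 + 2 × 189.33 ≈ 851; y = 461 + 2 × 156.67 ≈ 774.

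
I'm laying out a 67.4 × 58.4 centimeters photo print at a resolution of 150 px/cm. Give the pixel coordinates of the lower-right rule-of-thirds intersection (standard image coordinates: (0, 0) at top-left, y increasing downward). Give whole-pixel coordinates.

In pixels the canvas is 67.4 × 150 = 10110 wide and 58.4 × 150 = 8760 tall.
The lower-right point is two-thirds across and two-thirds down:
x = 2 × 10110/3 ≈ 6740; y = 2 × 8760/3 ≈ 5840.

(6740, 5840)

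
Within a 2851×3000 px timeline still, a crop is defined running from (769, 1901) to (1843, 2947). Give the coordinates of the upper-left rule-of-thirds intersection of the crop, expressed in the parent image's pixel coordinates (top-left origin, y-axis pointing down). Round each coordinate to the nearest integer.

(1127, 2250)

Crop width = 1843 − 769 = 1074 px; one third is 358.00 px.
Crop height = 2947 − 1901 = 1046 px; one third is 348.67 px.
The upper-left point is one-third across and one-third down within the crop:
x = 769 + 1 × 358.00 ≈ 1127; y = 1901 + 1 × 348.67 ≈ 2250.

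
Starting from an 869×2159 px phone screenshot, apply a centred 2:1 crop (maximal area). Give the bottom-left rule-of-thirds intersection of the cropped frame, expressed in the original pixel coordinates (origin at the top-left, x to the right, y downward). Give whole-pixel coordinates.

x = 290 px, y = 1152 px

869/2159 < 2/1, so the 2:1 crop keeps the full width 869 and trims height to 869 × 1/2 = 434.50 px.
Top offset = (2159 − 434.50)/2 = 862.25 px; left offset = 0.
Bottom-left is one-third across and two-thirds down within the crop:
x = 0.00 + 1 × 869.00/3 ≈ 290; y = 862.25 + 2 × 434.50/3 ≈ 1152.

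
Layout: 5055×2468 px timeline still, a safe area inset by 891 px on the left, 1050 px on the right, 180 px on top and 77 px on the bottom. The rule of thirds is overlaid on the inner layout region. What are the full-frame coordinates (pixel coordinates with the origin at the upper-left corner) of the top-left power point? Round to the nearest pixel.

Content width = 5055 − 891 − 1050 = 3114 px; content height = 2468 − 180 − 77 = 2211 px.
Top-left is one-third across and one-third down within the inner layout region.
x = 891 + 1 × 3114/3 = 891 + 1038.00 ≈ 1929
y = 180 + 1 × 2211/3 = 180 + 737.00 ≈ 917

x = 1929 px, y = 917 px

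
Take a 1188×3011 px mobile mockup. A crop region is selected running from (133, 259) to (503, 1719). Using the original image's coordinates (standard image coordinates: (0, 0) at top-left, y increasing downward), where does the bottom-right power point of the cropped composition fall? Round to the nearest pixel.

Crop width = 503 − 133 = 370 px; one third is 123.33 px.
Crop height = 1719 − 259 = 1460 px; one third is 486.67 px.
The bottom-right point is two-thirds across and two-thirds down within the crop:
x = 133 + 2 × 123.33 ≈ 380; y = 259 + 2 × 486.67 ≈ 1232.

(380, 1232)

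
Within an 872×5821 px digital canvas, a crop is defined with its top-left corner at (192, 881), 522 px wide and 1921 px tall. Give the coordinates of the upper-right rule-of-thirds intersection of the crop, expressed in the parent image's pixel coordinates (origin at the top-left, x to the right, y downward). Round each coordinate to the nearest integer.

x = 540 px, y = 1521 px

One third of the crop width 522 is 174.00 px.
One third of the crop height 1921 is 640.33 px.
The upper-right point is two-thirds across and one-third down within the crop:
x = 192 + 2 × 174.00 ≈ 540; y = 881 + 1 × 640.33 ≈ 1521.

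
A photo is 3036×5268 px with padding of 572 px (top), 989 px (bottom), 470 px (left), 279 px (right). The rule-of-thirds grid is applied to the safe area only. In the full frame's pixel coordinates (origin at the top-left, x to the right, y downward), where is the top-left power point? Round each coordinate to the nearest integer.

Content width = 3036 − 470 − 279 = 2287 px; content height = 5268 − 572 − 989 = 3707 px.
Top-left is one-third across and one-third down within the safe area.
x = 470 + 1 × 2287/3 = 470 + 762.33 ≈ 1232
y = 572 + 1 × 3707/3 = 572 + 1235.67 ≈ 1808

x = 1232 px, y = 1808 px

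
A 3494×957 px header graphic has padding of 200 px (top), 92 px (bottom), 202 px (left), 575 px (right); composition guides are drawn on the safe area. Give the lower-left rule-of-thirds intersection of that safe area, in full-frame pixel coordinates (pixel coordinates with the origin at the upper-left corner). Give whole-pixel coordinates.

Content width = 3494 − 202 − 575 = 2717 px; content height = 957 − 200 − 92 = 665 px.
Lower-left is one-third across and two-thirds down within the safe area.
x = 202 + 1 × 2717/3 = 202 + 905.67 ≈ 1108
y = 200 + 2 × 665/3 = 200 + 443.33 ≈ 643

(1108, 643)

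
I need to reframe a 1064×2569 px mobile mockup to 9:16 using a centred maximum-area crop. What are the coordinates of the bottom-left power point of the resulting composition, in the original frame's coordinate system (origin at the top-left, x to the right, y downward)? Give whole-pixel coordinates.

1064/2569 < 9/16, so the 9:16 crop keeps the full width 1064 and trims height to 1064 × 16/9 = 1891.56 px.
Top offset = (2569 − 1891.56)/2 = 338.72 px; left offset = 0.
Bottom-left is one-third across and two-thirds down within the crop:
x = 0.00 + 1 × 1064.00/3 ≈ 355; y = 338.72 + 2 × 1891.56/3 ≈ 1600.

(355, 1600)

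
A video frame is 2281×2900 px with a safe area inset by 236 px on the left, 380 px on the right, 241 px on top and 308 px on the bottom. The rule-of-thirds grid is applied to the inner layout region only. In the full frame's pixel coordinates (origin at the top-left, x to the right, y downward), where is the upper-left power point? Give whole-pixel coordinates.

Content width = 2281 − 236 − 380 = 1665 px; content height = 2900 − 241 − 308 = 2351 px.
Upper-left is one-third across and one-third down within the inner layout region.
x = 236 + 1 × 1665/3 = 236 + 555.00 ≈ 791
y = 241 + 1 × 2351/3 = 241 + 783.67 ≈ 1025

(791, 1025)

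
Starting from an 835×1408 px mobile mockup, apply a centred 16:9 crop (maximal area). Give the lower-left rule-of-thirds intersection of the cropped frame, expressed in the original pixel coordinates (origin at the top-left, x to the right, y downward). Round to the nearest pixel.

835/1408 < 16/9, so the 16:9 crop keeps the full width 835 and trims height to 835 × 9/16 = 469.69 px.
Top offset = (1408 − 469.69)/2 = 469.16 px; left offset = 0.
Lower-left is one-third across and two-thirds down within the crop:
x = 0.00 + 1 × 835.00/3 ≈ 278; y = 469.16 + 2 × 469.69/3 ≈ 782.

(278, 782)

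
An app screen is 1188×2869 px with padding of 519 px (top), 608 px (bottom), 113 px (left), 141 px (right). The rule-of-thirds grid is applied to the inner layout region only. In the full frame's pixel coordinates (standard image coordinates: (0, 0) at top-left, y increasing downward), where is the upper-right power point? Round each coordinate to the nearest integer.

Content width = 1188 − 113 − 141 = 934 px; content height = 2869 − 519 − 608 = 1742 px.
Upper-right is two-thirds across and one-third down within the inner layout region.
x = 113 + 2 × 934/3 = 113 + 622.67 ≈ 736
y = 519 + 1 × 1742/3 = 519 + 580.67 ≈ 1100

x = 736 px, y = 1100 px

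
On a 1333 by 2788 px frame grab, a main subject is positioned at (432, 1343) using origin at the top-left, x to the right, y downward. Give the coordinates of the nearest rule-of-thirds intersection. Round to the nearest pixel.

(444, 929)

Third lines: x ∈ {444, 889}, y ∈ {929, 1859}.
432 is closer to x = 444; 1343 is closer to y = 929.
So the nearest intersection is the upper-left power point.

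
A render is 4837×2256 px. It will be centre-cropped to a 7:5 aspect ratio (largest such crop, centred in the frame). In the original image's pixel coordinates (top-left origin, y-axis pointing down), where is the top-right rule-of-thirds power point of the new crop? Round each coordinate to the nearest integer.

4837/2256 > 7/5, so the 7:5 crop keeps the full height 2256 and trims width to 2256 × 7/5 = 3158.40 px.
Left offset = (4837 − 3158.40)/2 = 839.30 px; top offset = 0.
Top-right is two-thirds across and one-third down within the crop:
x = 839.30 + 2 × 3158.40/3 ≈ 2945; y = 0.00 + 1 × 2256.00/3 ≈ 752.

x = 2945 px, y = 752 px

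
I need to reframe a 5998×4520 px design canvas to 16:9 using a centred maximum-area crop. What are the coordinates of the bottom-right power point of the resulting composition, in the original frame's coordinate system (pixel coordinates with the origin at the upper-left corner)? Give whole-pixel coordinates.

5998/4520 < 16/9, so the 16:9 crop keeps the full width 5998 and trims height to 5998 × 9/16 = 3373.88 px.
Top offset = (4520 − 3373.88)/2 = 573.06 px; left offset = 0.
Bottom-right is two-thirds across and two-thirds down within the crop:
x = 0.00 + 2 × 5998.00/3 ≈ 3999; y = 573.06 + 2 × 3373.88/3 ≈ 2822.

x = 3999 px, y = 2822 px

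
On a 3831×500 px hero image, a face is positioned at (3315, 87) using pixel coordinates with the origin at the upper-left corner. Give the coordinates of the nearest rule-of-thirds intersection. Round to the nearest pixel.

Third lines: x ∈ {1277, 2554}, y ∈ {167, 333}.
3315 is closer to x = 2554; 87 is closer to y = 167.
So the nearest intersection is the upper-right power point.

(2554, 167)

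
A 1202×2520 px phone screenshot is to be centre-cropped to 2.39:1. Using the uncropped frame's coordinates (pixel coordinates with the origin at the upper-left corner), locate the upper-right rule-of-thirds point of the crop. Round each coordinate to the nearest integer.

x = 801 px, y = 1176 px

1202/2520 < 2.39/1, so the 2.39:1 crop keeps the full width 1202 and trims height to 1202 × 1/2.39 = 502.93 px.
Top offset = (2520 − 502.93)/2 = 1008.54 px; left offset = 0.
Upper-right is two-thirds across and one-third down within the crop:
x = 0.00 + 2 × 1202.00/3 ≈ 801; y = 1008.54 + 1 × 502.93/3 ≈ 1176.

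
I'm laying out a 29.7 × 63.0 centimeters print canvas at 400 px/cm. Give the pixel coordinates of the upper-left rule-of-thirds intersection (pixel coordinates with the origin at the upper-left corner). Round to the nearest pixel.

In pixels the canvas is 29.7 × 400 = 11880 wide and 63.0 × 400 = 25200 tall.
The upper-left point is one-third across and one-third down:
x = 1 × 11880/3 ≈ 3960; y = 1 × 25200/3 ≈ 8400.

x = 3960 px, y = 8400 px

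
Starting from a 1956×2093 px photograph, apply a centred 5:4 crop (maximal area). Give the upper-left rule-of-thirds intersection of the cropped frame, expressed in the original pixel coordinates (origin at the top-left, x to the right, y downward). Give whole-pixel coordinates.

x = 652 px, y = 786 px

1956/2093 < 5/4, so the 5:4 crop keeps the full width 1956 and trims height to 1956 × 4/5 = 1564.80 px.
Top offset = (2093 − 1564.80)/2 = 264.10 px; left offset = 0.
Upper-left is one-third across and one-third down within the crop:
x = 0.00 + 1 × 1956.00/3 ≈ 652; y = 264.10 + 1 × 1564.80/3 ≈ 786.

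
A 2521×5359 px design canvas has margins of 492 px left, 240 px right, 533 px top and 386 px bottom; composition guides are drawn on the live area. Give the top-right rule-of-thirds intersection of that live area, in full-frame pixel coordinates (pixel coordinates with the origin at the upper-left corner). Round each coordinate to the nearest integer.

Content width = 2521 − 492 − 240 = 1789 px; content height = 5359 − 533 − 386 = 4440 px.
Top-right is two-thirds across and one-third down within the live area.
x = 492 + 2 × 1789/3 = 492 + 1192.67 ≈ 1685
y = 533 + 1 × 4440/3 = 533 + 1480.00 ≈ 2013

(1685, 2013)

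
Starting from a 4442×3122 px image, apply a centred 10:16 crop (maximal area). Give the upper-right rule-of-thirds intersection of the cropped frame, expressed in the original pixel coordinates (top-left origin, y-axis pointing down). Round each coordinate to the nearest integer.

4442/3122 > 10/16, so the 10:16 crop keeps the full height 3122 and trims width to 3122 × 10/16 = 1951.25 px.
Left offset = (4442 − 1951.25)/2 = 1245.38 px; top offset = 0.
Upper-right is two-thirds across and one-third down within the crop:
x = 1245.38 + 2 × 1951.25/3 ≈ 2546; y = 0.00 + 1 × 3122.00/3 ≈ 1041.

x = 2546 px, y = 1041 px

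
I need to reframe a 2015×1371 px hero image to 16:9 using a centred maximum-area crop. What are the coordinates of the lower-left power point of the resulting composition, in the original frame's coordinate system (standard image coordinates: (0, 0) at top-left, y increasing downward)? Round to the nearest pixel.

2015/1371 < 16/9, so the 16:9 crop keeps the full width 2015 and trims height to 2015 × 9/16 = 1133.44 px.
Top offset = (1371 − 1133.44)/2 = 118.78 px; left offset = 0.
Lower-left is one-third across and two-thirds down within the crop:
x = 0.00 + 1 × 2015.00/3 ≈ 672; y = 118.78 + 2 × 1133.44/3 ≈ 874.

x = 672 px, y = 874 px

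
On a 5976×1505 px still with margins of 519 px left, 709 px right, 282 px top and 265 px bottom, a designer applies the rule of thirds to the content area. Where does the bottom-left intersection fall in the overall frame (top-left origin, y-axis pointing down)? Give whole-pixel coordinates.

x = 2102 px, y = 921 px

Content width = 5976 − 519 − 709 = 4748 px; content height = 1505 − 282 − 265 = 958 px.
Bottom-left is one-third across and two-thirds down within the content area.
x = 519 + 1 × 4748/3 = 519 + 1582.67 ≈ 2102
y = 282 + 2 × 958/3 = 282 + 638.67 ≈ 921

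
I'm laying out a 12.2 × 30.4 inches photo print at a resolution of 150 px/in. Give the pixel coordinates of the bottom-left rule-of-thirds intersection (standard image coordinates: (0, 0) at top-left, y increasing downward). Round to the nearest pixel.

In pixels the canvas is 12.2 × 150 = 1830 wide and 30.4 × 150 = 4560 tall.
The bottom-left point is one-third across and two-thirds down:
x = 1 × 1830/3 ≈ 610; y = 2 × 4560/3 ≈ 3040.

x = 610 px, y = 3040 px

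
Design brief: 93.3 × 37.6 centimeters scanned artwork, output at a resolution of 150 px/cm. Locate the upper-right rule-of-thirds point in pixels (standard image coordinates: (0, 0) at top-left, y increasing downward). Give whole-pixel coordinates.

In pixels the canvas is 93.3 × 150 = 13995 wide and 37.6 × 150 = 5640 tall.
The upper-right point is two-thirds across and one-third down:
x = 2 × 13995/3 ≈ 9330; y = 1 × 5640/3 ≈ 1880.

x = 9330 px, y = 1880 px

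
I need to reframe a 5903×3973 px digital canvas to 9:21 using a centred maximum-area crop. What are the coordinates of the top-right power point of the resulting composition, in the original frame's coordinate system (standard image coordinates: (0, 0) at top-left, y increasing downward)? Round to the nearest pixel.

5903/3973 > 9/21, so the 9:21 crop keeps the full height 3973 and trims width to 3973 × 9/21 = 1702.71 px.
Left offset = (5903 − 1702.71)/2 = 2100.14 px; top offset = 0.
Top-right is two-thirds across and one-third down within the crop:
x = 2100.14 + 2 × 1702.71/3 ≈ 3235; y = 0.00 + 1 × 3973.00/3 ≈ 1324.

(3235, 1324)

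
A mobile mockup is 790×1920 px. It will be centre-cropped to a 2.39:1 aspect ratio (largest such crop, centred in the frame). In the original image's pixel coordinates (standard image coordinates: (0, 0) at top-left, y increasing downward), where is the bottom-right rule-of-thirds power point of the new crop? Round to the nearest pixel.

790/1920 < 2.39/1, so the 2.39:1 crop keeps the full width 790 and trims height to 790 × 1/2.39 = 330.54 px.
Top offset = (1920 − 330.54)/2 = 794.73 px; left offset = 0.
Bottom-right is two-thirds across and two-thirds down within the crop:
x = 0.00 + 2 × 790.00/3 ≈ 527; y = 794.73 + 2 × 330.54/3 ≈ 1015.

x = 527 px, y = 1015 px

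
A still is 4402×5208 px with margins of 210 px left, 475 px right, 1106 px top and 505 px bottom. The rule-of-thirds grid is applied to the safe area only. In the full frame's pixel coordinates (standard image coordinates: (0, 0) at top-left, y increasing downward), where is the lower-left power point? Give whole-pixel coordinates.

(1449, 3504)

Content width = 4402 − 210 − 475 = 3717 px; content height = 5208 − 1106 − 505 = 3597 px.
Lower-left is one-third across and two-thirds down within the safe area.
x = 210 + 1 × 3717/3 = 210 + 1239.00 ≈ 1449
y = 1106 + 2 × 3597/3 = 1106 + 2398.00 ≈ 3504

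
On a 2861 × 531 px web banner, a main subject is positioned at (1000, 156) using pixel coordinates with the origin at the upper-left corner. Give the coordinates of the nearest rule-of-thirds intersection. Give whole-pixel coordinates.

Third lines: x ∈ {954, 1907}, y ∈ {177, 354}.
1000 is closer to x = 954; 156 is closer to y = 177.
So the nearest intersection is the upper-left power point.

(954, 177)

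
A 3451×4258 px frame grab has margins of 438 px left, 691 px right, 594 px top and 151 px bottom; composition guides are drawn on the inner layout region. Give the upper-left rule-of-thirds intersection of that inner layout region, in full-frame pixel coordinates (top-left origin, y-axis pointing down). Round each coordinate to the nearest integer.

Content width = 3451 − 438 − 691 = 2322 px; content height = 4258 − 594 − 151 = 3513 px.
Upper-left is one-third across and one-third down within the inner layout region.
x = 438 + 1 × 2322/3 = 438 + 774.00 ≈ 1212
y = 594 + 1 × 3513/3 = 594 + 1171.00 ≈ 1765

x = 1212 px, y = 1765 px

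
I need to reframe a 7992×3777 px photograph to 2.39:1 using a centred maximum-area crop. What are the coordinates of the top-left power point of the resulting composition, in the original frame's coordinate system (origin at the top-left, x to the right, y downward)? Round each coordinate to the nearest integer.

7992/3777 < 2.39/1, so the 2.39:1 crop keeps the full width 7992 and trims height to 7992 × 1/2.39 = 3343.93 px.
Top offset = (3777 − 3343.93)/2 = 216.53 px; left offset = 0.
Top-left is one-third across and one-third down within the crop:
x = 0.00 + 1 × 7992.00/3 ≈ 2664; y = 216.53 + 1 × 3343.93/3 ≈ 1331.

(2664, 1331)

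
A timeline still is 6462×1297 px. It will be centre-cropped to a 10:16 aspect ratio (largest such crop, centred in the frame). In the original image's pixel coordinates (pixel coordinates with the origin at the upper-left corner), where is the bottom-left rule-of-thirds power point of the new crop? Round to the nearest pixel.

(3096, 865)

6462/1297 > 10/16, so the 10:16 crop keeps the full height 1297 and trims width to 1297 × 10/16 = 810.62 px.
Left offset = (6462 − 810.62)/2 = 2825.69 px; top offset = 0.
Bottom-left is one-third across and two-thirds down within the crop:
x = 2825.69 + 1 × 810.62/3 ≈ 3096; y = 0.00 + 2 × 1297.00/3 ≈ 865.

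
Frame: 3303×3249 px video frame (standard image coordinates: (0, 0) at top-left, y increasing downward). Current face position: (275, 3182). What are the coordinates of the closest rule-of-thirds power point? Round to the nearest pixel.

(1101, 2166)

Third lines: x ∈ {1101, 2202}, y ∈ {1083, 2166}.
275 is closer to x = 1101; 3182 is closer to y = 2166.
So the nearest intersection is the lower-left power point.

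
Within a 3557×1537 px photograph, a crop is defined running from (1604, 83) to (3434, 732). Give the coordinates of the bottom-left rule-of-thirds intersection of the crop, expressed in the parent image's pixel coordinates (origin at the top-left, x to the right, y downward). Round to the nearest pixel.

x = 2214 px, y = 516 px

Crop width = 3434 − 1604 = 1830 px; one third is 610.00 px.
Crop height = 732 − 83 = 649 px; one third is 216.33 px.
The bottom-left point is one-third across and two-thirds down within the crop:
x = 1604 + 1 × 610.00 ≈ 2214; y = 83 + 2 × 216.33 ≈ 516.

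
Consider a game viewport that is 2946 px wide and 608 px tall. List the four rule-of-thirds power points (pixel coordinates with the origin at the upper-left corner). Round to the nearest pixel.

(982, 203), (1964, 203), (982, 405), (1964, 405)

One third of 2946 is 982; one third of 608 is 202.67.
Vertical third lines at x = 982 and x = 1964; horizontal third lines at y = 203 and y = 405.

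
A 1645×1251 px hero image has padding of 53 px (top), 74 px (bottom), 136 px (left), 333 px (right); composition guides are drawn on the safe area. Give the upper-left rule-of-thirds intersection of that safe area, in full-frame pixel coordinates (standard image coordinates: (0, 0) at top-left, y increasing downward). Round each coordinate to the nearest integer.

(528, 428)

Content width = 1645 − 136 − 333 = 1176 px; content height = 1251 − 53 − 74 = 1124 px.
Upper-left is one-third across and one-third down within the safe area.
x = 136 + 1 × 1176/3 = 136 + 392.00 ≈ 528
y = 53 + 1 × 1124/3 = 53 + 374.67 ≈ 428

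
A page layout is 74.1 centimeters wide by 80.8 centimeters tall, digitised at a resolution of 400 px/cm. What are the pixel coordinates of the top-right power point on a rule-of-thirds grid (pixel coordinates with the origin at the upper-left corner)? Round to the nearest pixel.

(19760, 10773)

In pixels the canvas is 74.1 × 400 = 29640 wide and 80.8 × 400 = 32320 tall.
The top-right point is two-thirds across and one-third down:
x = 2 × 29640/3 ≈ 19760; y = 1 × 32320/3 ≈ 10773.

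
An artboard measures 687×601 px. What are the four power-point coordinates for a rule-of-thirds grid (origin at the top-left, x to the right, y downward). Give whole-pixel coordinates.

(229, 200), (458, 200), (229, 401), (458, 401)

One third of 687 is 229; one third of 601 is 200.33.
Vertical third lines at x = 229 and x = 458; horizontal third lines at y = 200 and y = 401.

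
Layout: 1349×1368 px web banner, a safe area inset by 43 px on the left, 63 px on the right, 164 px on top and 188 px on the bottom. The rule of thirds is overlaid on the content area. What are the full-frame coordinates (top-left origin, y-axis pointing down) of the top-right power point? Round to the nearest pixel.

x = 872 px, y = 503 px

Content width = 1349 − 43 − 63 = 1243 px; content height = 1368 − 164 − 188 = 1016 px.
Top-right is two-thirds across and one-third down within the content area.
x = 43 + 2 × 1243/3 = 43 + 828.67 ≈ 872
y = 164 + 1 × 1016/3 = 164 + 338.67 ≈ 503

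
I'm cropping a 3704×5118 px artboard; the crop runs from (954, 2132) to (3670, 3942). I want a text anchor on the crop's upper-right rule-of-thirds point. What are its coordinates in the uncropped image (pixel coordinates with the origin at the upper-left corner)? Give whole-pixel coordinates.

Crop width = 3670 − 954 = 2716 px; one third is 905.33 px.
Crop height = 3942 − 2132 = 1810 px; one third is 603.33 px.
The upper-right point is two-thirds across and one-third down within the crop:
x = 954 + 2 × 905.33 ≈ 2765; y = 2132 + 1 × 603.33 ≈ 2735.

x = 2765 px, y = 2735 px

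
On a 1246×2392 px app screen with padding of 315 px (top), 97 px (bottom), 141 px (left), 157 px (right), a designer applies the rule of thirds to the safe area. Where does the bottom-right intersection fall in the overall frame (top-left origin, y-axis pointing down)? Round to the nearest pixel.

Content width = 1246 − 141 − 157 = 948 px; content height = 2392 − 315 − 97 = 1980 px.
Bottom-right is two-thirds across and two-thirds down within the safe area.
x = 141 + 2 × 948/3 = 141 + 632.00 ≈ 773
y = 315 + 2 × 1980/3 = 315 + 1320.00 ≈ 1635

x = 773 px, y = 1635 px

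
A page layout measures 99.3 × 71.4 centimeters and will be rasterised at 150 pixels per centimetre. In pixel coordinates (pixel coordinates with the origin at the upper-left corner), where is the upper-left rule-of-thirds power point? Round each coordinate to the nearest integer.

x = 4965 px, y = 3570 px

In pixels the canvas is 99.3 × 150 = 14895 wide and 71.4 × 150 = 10710 tall.
The upper-left point is one-third across and one-third down:
x = 1 × 14895/3 ≈ 4965; y = 1 × 10710/3 ≈ 3570.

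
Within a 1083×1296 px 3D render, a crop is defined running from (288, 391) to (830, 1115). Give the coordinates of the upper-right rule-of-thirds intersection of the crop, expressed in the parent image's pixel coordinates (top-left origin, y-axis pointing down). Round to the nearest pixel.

Crop width = 830 − 288 = 542 px; one third is 180.67 px.
Crop height = 1115 − 391 = 724 px; one third is 241.33 px.
The upper-right point is two-thirds across and one-third down within the crop:
x = 288 + 2 × 180.67 ≈ 649; y = 391 + 1 × 241.33 ≈ 632.

x = 649 px, y = 632 px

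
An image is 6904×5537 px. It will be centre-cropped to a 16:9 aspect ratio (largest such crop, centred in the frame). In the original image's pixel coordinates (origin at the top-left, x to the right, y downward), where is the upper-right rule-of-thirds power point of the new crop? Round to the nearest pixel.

6904/5537 < 16/9, so the 16:9 crop keeps the full width 6904 and trims height to 6904 × 9/16 = 3883.50 px.
Top offset = (5537 − 3883.50)/2 = 826.75 px; left offset = 0.
Upper-right is two-thirds across and one-third down within the crop:
x = 0.00 + 2 × 6904.00/3 ≈ 4603; y = 826.75 + 1 × 3883.50/3 ≈ 2121.

x = 4603 px, y = 2121 px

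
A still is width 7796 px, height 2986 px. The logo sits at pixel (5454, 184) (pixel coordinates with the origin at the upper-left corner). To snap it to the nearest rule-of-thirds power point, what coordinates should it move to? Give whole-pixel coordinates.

(5197, 995)

Third lines: x ∈ {2599, 5197}, y ∈ {995, 1991}.
5454 is closer to x = 5197; 184 is closer to y = 995.
So the nearest intersection is the upper-right power point.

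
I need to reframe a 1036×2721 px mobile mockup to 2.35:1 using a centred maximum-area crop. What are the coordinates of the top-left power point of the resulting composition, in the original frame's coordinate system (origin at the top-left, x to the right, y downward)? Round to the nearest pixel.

x = 345 px, y = 1287 px

1036/2721 < 2.35/1, so the 2.35:1 crop keeps the full width 1036 and trims height to 1036 × 1/2.35 = 440.85 px.
Top offset = (2721 − 440.85)/2 = 1140.07 px; left offset = 0.
Top-left is one-third across and one-third down within the crop:
x = 0.00 + 1 × 1036.00/3 ≈ 345; y = 1140.07 + 1 × 440.85/3 ≈ 1287.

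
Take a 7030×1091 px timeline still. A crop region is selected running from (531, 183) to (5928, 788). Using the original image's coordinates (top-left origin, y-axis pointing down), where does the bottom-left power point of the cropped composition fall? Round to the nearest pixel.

(2330, 586)

Crop width = 5928 − 531 = 5397 px; one third is 1799.00 px.
Crop height = 788 − 183 = 605 px; one third is 201.67 px.
The bottom-left point is one-third across and two-thirds down within the crop:
x = 531 + 1 × 1799.00 ≈ 2330; y = 183 + 2 × 201.67 ≈ 586.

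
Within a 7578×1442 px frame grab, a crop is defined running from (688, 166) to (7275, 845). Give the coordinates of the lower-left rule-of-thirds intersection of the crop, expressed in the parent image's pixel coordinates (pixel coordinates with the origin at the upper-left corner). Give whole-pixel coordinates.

(2884, 619)

Crop width = 7275 − 688 = 6587 px; one third is 2195.67 px.
Crop height = 845 − 166 = 679 px; one third is 226.33 px.
The lower-left point is one-third across and two-thirds down within the crop:
x = 688 + 1 × 2195.67 ≈ 2884; y = 166 + 2 × 226.33 ≈ 619.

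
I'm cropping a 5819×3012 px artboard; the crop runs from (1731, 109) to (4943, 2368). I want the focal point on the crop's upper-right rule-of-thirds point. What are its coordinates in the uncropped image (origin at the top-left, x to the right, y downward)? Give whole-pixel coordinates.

Crop width = 4943 − 1731 = 3212 px; one third is 1070.67 px.
Crop height = 2368 − 109 = 2259 px; one third is 753.00 px.
The upper-right point is two-thirds across and one-third down within the crop:
x = 1731 + 2 × 1070.67 ≈ 3872; y = 109 + 1 × 753.00 ≈ 862.

(3872, 862)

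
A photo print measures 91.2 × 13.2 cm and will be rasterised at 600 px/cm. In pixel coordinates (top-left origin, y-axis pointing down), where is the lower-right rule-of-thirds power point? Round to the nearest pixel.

In pixels the canvas is 91.2 × 600 = 54720 wide and 13.2 × 600 = 7920 tall.
The lower-right point is two-thirds across and two-thirds down:
x = 2 × 54720/3 ≈ 36480; y = 2 × 7920/3 ≈ 5280.

x = 36480 px, y = 5280 px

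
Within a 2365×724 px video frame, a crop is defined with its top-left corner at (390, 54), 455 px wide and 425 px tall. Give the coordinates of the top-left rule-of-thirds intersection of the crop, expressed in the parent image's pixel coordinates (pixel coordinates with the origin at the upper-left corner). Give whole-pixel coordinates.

One third of the crop width 455 is 151.67 px.
One third of the crop height 425 is 141.67 px.
The top-left point is one-third across and one-third down within the crop:
x = 390 + 1 × 151.67 ≈ 542; y = 54 + 1 × 141.67 ≈ 196.

x = 542 px, y = 196 px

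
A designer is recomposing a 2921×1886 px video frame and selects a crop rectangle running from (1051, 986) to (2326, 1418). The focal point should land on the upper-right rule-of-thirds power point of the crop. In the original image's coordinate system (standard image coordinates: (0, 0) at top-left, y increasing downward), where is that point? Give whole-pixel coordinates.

Crop width = 2326 − 1051 = 1275 px; one third is 425.00 px.
Crop height = 1418 − 986 = 432 px; one third is 144.00 px.
The upper-right point is two-thirds across and one-third down within the crop:
x = 1051 + 2 × 425.00 ≈ 1901; y = 986 + 1 × 144.00 ≈ 1130.

(1901, 1130)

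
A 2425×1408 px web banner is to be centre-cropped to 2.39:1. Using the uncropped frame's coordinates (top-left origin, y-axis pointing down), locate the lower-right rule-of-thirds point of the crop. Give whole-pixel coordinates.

x = 1617 px, y = 873 px

2425/1408 < 2.39/1, so the 2.39:1 crop keeps the full width 2425 and trims height to 2425 × 1/2.39 = 1014.64 px.
Top offset = (1408 − 1014.64)/2 = 196.68 px; left offset = 0.
Lower-right is two-thirds across and two-thirds down within the crop:
x = 0.00 + 2 × 2425.00/3 ≈ 1617; y = 196.68 + 2 × 1014.64/3 ≈ 873.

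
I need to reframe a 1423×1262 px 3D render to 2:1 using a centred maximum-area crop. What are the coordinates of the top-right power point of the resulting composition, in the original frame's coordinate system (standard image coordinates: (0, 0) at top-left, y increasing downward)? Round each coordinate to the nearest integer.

1423/1262 < 2/1, so the 2:1 crop keeps the full width 1423 and trims height to 1423 × 1/2 = 711.50 px.
Top offset = (1262 − 711.50)/2 = 275.25 px; left offset = 0.
Top-right is two-thirds across and one-third down within the crop:
x = 0.00 + 2 × 1423.00/3 ≈ 949; y = 275.25 + 1 × 711.50/3 ≈ 512.

(949, 512)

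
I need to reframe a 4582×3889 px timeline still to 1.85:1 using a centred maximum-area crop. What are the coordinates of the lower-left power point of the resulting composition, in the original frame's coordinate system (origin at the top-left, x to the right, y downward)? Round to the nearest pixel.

4582/3889 < 1.85/1, so the 1.85:1 crop keeps the full width 4582 and trims height to 4582 × 1/1.85 = 2476.76 px.
Top offset = (3889 − 2476.76)/2 = 706.12 px; left offset = 0.
Lower-left is one-third across and two-thirds down within the crop:
x = 0.00 + 1 × 4582.00/3 ≈ 1527; y = 706.12 + 2 × 2476.76/3 ≈ 2357.

x = 1527 px, y = 2357 px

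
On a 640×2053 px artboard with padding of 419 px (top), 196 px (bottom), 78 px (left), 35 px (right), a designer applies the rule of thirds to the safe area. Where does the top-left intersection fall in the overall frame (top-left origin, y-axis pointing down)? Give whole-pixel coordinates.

Content width = 640 − 78 − 35 = 527 px; content height = 2053 − 419 − 196 = 1438 px.
Top-left is one-third across and one-third down within the safe area.
x = 78 + 1 × 527/3 = 78 + 175.67 ≈ 254
y = 419 + 1 × 1438/3 = 419 + 479.33 ≈ 898

x = 254 px, y = 898 px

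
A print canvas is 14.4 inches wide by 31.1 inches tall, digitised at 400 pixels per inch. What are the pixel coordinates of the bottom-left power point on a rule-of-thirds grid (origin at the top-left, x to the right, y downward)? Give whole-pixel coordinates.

In pixels the canvas is 14.4 × 400 = 5760 wide and 31.1 × 400 = 12440 tall.
The bottom-left point is one-third across and two-thirds down:
x = 1 × 5760/3 ≈ 1920; y = 2 × 12440/3 ≈ 8293.

x = 1920 px, y = 8293 px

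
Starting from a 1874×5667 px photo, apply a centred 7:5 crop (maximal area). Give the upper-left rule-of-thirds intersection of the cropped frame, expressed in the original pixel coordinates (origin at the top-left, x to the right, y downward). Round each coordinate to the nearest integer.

1874/5667 < 7/5, so the 7:5 crop keeps the full width 1874 and trims height to 1874 × 5/7 = 1338.57 px.
Top offset = (5667 − 1338.57)/2 = 2164.21 px; left offset = 0.
Upper-left is one-third across and one-third down within the crop:
x = 0.00 + 1 × 1874.00/3 ≈ 625; y = 2164.21 + 1 × 1338.57/3 ≈ 2610.

(625, 2610)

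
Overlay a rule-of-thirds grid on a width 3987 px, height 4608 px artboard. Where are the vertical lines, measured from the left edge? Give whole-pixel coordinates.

x = 1329 px and x = 2658 px

3987 / 3 = 1329, so the vertical lines sit at one and two thirds of 3987.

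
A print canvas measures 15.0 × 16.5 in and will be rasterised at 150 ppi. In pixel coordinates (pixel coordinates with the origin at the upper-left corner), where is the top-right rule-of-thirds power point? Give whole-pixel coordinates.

In pixels the canvas is 15.0 × 150 = 2250 wide and 16.5 × 150 = 2475 tall.
The top-right point is two-thirds across and one-third down:
x = 2 × 2250/3 ≈ 1500; y = 1 × 2475/3 ≈ 825.

x = 1500 px, y = 825 px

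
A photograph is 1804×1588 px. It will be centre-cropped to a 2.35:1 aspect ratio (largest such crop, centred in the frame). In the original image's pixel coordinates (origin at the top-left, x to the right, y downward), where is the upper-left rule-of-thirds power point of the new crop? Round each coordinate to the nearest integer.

1804/1588 < 2.35/1, so the 2.35:1 crop keeps the full width 1804 and trims height to 1804 × 1/2.35 = 767.66 px.
Top offset = (1588 − 767.66)/2 = 410.17 px; left offset = 0.
Upper-left is one-third across and one-third down within the crop:
x = 0.00 + 1 × 1804.00/3 ≈ 601; y = 410.17 + 1 × 767.66/3 ≈ 666.

(601, 666)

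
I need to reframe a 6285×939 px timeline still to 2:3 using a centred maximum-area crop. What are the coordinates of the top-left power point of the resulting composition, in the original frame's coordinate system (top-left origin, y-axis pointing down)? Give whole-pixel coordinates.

6285/939 > 2/3, so the 2:3 crop keeps the full height 939 and trims width to 939 × 2/3 = 626.00 px.
Left offset = (6285 − 626.00)/2 = 2829.50 px; top offset = 0.
Top-left is one-third across and one-third down within the crop:
x = 2829.50 + 1 × 626.00/3 ≈ 3038; y = 0.00 + 1 × 939.00/3 ≈ 313.

(3038, 313)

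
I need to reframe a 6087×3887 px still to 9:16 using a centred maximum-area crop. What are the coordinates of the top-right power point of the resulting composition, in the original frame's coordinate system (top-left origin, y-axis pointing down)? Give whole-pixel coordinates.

(3408, 1296)

6087/3887 > 9/16, so the 9:16 crop keeps the full height 3887 and trims width to 3887 × 9/16 = 2186.44 px.
Left offset = (6087 − 2186.44)/2 = 1950.28 px; top offset = 0.
Top-right is two-thirds across and one-third down within the crop:
x = 1950.28 + 2 × 2186.44/3 ≈ 3408; y = 0.00 + 1 × 3887.00/3 ≈ 1296.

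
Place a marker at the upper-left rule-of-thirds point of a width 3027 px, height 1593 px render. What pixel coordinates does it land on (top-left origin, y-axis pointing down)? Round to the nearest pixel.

x = 1009 px, y = 531 px

The upper-left point sits one-third of the way across and one-third of the way down.
x = 1 × 3027/3 ≈ 1009; y = 1 × 1593/3 ≈ 531.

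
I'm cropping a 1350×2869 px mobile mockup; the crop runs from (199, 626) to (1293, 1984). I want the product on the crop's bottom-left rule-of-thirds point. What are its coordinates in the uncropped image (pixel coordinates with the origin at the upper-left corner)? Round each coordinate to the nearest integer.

Crop width = 1293 − 199 = 1094 px; one third is 364.67 px.
Crop height = 1984 − 626 = 1358 px; one third is 452.67 px.
The bottom-left point is one-third across and two-thirds down within the crop:
x = 199 + 1 × 364.67 ≈ 564; y = 626 + 2 × 452.67 ≈ 1531.

x = 564 px, y = 1531 px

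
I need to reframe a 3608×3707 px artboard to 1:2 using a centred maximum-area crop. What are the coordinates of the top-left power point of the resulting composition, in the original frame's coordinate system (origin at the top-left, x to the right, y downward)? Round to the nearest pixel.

3608/3707 > 1/2, so the 1:2 crop keeps the full height 3707 and trims width to 3707 × 1/2 = 1853.50 px.
Left offset = (3608 − 1853.50)/2 = 877.25 px; top offset = 0.
Top-left is one-third across and one-third down within the crop:
x = 877.25 + 1 × 1853.50/3 ≈ 1495; y = 0.00 + 1 × 3707.00/3 ≈ 1236.

x = 1495 px, y = 1236 px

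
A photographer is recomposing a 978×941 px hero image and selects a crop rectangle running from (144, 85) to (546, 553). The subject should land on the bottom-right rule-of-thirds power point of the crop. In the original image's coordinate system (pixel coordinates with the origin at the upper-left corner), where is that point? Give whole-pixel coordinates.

Crop width = 546 − 144 = 402 px; one third is 134.00 px.
Crop height = 553 − 85 = 468 px; one third is 156.00 px.
The bottom-right point is two-thirds across and two-thirds down within the crop:
x = 144 + 2 × 134.00 ≈ 412; y = 85 + 2 × 156.00 ≈ 397.

(412, 397)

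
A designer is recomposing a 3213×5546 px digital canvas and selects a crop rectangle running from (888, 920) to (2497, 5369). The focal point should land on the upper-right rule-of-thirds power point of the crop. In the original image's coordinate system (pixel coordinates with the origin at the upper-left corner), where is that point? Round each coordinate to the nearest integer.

Crop width = 2497 − 888 = 1609 px; one third is 536.33 px.
Crop height = 5369 − 920 = 4449 px; one third is 1483.00 px.
The upper-right point is two-thirds across and one-third down within the crop:
x = 888 + 2 × 536.33 ≈ 1961; y = 920 + 1 × 1483.00 ≈ 2403.

(1961, 2403)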